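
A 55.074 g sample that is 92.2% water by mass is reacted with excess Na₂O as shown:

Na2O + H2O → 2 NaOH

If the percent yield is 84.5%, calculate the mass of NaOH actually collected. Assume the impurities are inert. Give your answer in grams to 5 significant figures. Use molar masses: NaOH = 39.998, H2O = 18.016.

190.52 g

Pure H2O available = 55.074 g × 0.922 = 50.7782 g.
n(H2O) = 50.7782 g / 18.016 g/mol = 2.81851 mol.
From the equation the H2O:NaOH mole ratio is 1:2, so n(NaOH) = 2.81851 × 2/1 = 5.63701 mol.
Mass of NaOH = 5.63701 mol × 39.998 g/mol = 225.469 g.
Actual mass collected = 225.469 g × 0.845 = 190.522 g.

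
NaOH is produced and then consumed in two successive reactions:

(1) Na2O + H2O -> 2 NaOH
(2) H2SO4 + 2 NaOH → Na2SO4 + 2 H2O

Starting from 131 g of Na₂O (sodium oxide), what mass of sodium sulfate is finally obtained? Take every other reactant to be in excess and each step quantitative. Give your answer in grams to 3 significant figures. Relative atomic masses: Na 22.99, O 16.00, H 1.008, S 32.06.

300 g

M(Na2O) = 2(22.99) + 16.00 = 61.98 g/mol.
M(Na2SO4) = 2(22.99) + 32.06 + 4(16.00) = 142.04 g/mol.
n(Na2O) = 131.0 / 61.98 = 2.114 mol.
Step 1 gives a 1:2 ratio of Na2O to NaOH, so n(NaOH) = 4.227 mol.
In step 2 the NaOH:Na2SO4 ratio is 2:1, so n(Na2SO4) = 2.114 mol.
Mass of Na2SO4 = 2.114 × 142.04 = 300.2 g.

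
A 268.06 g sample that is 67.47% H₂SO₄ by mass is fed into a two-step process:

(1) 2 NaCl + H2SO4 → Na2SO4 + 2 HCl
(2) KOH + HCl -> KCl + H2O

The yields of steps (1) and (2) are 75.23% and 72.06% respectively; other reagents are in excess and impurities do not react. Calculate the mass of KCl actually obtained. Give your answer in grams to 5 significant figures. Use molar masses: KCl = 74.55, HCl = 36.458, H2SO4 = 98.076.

Pure H2SO4 = 268.06 × 0.6747 = 180.860 g.
n(H2SO4) = 180.860 / 98.076 = 1.84408 mol.
Step 1 (H2SO4:HCl = 1:2): theoretical n(HCl) = 3.68816 mol; at 75.23% yield, n(HCl) = 2.77460 mol.
Step 2 (HCl:KCl = 1:1): theoretical n(KCl) = 2.77460 mol, so theoretical mass = 2.77460 × 74.55 = 206.847 g.
At 72.06% yield, actual mass of KCl = 206.847 × 0.7206 = 149.054 g.

149.05 g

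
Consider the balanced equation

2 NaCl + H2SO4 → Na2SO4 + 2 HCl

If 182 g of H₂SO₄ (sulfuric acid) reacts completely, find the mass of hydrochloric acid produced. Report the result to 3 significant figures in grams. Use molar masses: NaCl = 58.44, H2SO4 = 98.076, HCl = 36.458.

135 g

n(H2SO4) = 182.0 g / 98.076 g/mol = 1.856 mol.
From the equation the H2SO4:HCl mole ratio is 1:2, so n(HCl) = 1.856 × 2/1 = 3.711 mol.
Mass of HCl = 3.711 mol × 36.458 g/mol = 135.3 g.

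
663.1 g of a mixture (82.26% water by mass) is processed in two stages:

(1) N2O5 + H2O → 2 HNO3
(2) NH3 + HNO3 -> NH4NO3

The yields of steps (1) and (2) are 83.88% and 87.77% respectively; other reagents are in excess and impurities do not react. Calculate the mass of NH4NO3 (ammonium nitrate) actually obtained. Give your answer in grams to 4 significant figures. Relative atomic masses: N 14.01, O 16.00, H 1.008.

Pure H2O = 663.1 × 0.8226 = 545.47 g.
M(H2O) = 2(1.008) + 16.00 = 18.016 g/mol.
M(NH4NO3) = 2(14.01) + 4(1.008) + 3(16.00) = 80.052 g/mol.
n(H2O) = 545.47 / 18.016 = 30.277 mol.
Step 1 (H2O:HNO3 = 1:2): theoretical n(HNO3) = 60.554 mol; at 83.88% yield, n(HNO3) = 50.792 mol.
Step 2 (HNO3:NH4NO3 = 1:1): theoretical n(NH4NO3) = 50.792 mol, so theoretical mass = 50.792 × 80.052 = 4066.0 g.
At 87.77% yield, actual mass of NH4NO3 = 4066.0 × 0.8777 = 3568.7 g.

3569 g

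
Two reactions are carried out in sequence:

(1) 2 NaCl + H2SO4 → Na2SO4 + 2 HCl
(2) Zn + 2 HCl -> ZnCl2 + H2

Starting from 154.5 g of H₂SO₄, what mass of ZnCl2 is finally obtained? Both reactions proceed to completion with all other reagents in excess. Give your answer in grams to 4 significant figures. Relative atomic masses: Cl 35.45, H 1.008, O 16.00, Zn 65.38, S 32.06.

214.7 g

M(H2SO4) = 2(1.008) + 32.06 + 4(16.00) = 98.076 g/mol.
M(ZnCl2) = 65.38 + 2(35.45) = 136.28 g/mol.
n(H2SO4) = 154.50 / 98.076 = 1.5753 mol.
Step 1 gives a 1:2 ratio of H2SO4 to HCl, so n(HCl) = 3.1506 mol.
In step 2 the HCl:ZnCl2 ratio is 2:1, so n(ZnCl2) = 1.5753 mol.
Mass of ZnCl2 = 1.5753 × 136.28 = 214.68 g.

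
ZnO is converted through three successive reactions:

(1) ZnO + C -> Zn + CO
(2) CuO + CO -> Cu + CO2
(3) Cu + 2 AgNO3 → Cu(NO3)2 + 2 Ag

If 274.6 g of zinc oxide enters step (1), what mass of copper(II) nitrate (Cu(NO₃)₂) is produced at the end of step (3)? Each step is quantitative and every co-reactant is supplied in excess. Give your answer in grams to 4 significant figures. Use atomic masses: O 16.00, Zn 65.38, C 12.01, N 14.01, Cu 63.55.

M(ZnO) = 65.38 + 16.00 = 81.38 g/mol.
M(Cu(NO3)2) = 63.55 + 2(14.01) + 6(16.00) = 187.57 g/mol.
n(ZnO) = 274.6 / 81.38 = 3.3743 mol.
Reaction (1): ZnO→CO ratio 1:1 ⇒ n(CO) = 3.3743 mol.
Reaction (2): CO→Cu ratio 1:1 ⇒ n(Cu) = 3.3743 mol.
Reaction (3): Cu→Cu(NO3)2 ratio 1:1 ⇒ n(Cu(NO3)2) = 3.3743 mol.
Mass of Cu(NO3)2 = 3.3743 × 187.57 = 632.92 g.

632.9 g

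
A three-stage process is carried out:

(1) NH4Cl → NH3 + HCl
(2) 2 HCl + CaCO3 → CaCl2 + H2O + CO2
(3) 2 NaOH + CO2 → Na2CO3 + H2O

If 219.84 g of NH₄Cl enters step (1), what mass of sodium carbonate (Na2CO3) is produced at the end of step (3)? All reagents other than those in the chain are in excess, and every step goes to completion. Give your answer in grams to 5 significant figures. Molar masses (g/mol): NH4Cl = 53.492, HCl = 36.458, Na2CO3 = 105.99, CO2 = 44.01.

217.80 g

n(NH4Cl) = 219.84 / 53.492 = 4.10977 mol.
Reaction (1): NH4Cl→HCl ratio 1:1 ⇒ n(HCl) = 4.10977 mol.
Reaction (2): HCl→CO2 ratio 2:1 ⇒ n(CO2) = 2.05489 mol.
Reaction (3): CO2→Na2CO3 ratio 1:1 ⇒ n(Na2CO3) = 2.05489 mol.
Mass of Na2CO3 = 2.05489 × 105.99 = 217.797 g.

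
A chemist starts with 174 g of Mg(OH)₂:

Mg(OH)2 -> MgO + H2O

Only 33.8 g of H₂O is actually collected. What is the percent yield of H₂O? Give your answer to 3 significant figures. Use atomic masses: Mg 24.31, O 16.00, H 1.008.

62.9 %

M(Mg(OH)2) = 24.31 + 2(16.00) + 2(1.008) = 58.326 g/mol.
M(H2O) = 2(1.008) + 16.00 = 18.016 g/mol.
n(Mg(OH)2) = 174.0 g / 58.326 g/mol = 2.983 mol.
From the equation the Mg(OH)2:H2O mole ratio is 1:1, so n(H2O) = 2.983 × 1/1 = 2.983 mol.
Mass of H2O = 2.983 mol × 18.016 g/mol = 53.75 g.
This is the theoretical yield. Percent yield = 33.8 g / 53.75 g × 100% = 62.89%.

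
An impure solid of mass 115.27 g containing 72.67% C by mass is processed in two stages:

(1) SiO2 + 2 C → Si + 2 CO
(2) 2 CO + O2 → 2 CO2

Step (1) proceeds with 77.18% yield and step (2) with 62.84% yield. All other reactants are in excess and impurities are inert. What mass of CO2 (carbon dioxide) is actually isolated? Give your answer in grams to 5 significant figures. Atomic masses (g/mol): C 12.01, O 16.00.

Pure C = 115.27 × 0.7267 = 83.7667 g.
M(C) = 12.01 g/mol.
M(CO2) = 12.01 + 2(16.00) = 44.01 g/mol.
n(C) = 83.7667 / 12.01 = 6.97475 mol.
Step 1 (C:CO = 2:2): theoretical n(CO) = 6.97475 mol; at 77.18% yield, n(CO) = 5.38311 mol.
Step 2 (CO:CO2 = 2:2): theoretical n(CO2) = 5.38311 mol, so theoretical mass = 5.38311 × 44.01 = 236.911 g.
At 62.84% yield, actual mass of CO2 = 236.911 × 0.6284 = 148.875 g.

148.87 g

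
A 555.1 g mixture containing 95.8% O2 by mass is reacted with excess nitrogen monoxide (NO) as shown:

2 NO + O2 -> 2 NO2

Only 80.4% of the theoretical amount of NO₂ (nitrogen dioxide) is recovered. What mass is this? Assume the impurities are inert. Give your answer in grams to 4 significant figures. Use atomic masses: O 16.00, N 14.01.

1229 g

Pure O2 available = 555.1 g × 0.958 = 531.79 g.
M(O2) = 2(16.00) = 32.00 g/mol.
M(NO2) = 14.01 + 2(16.00) = 46.01 g/mol.
n(O2) = 531.79 g / 32.00 g/mol = 16.618 mol.
From the equation the O2:NO2 mole ratio is 1:2, so n(NO2) = 16.618 × 2/1 = 33.237 mol.
Mass of NO2 = 33.237 mol × 46.01 g/mol = 1529.2 g.
Actual mass collected = 1529.2 g × 0.804 = 1229.5 g.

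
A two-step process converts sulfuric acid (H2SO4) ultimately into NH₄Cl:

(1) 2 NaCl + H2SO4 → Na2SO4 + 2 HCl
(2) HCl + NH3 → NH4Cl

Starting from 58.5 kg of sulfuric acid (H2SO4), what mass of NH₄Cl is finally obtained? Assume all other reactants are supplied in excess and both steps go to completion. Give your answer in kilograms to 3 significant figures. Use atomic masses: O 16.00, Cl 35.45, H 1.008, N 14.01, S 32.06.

M(H2SO4) = 2(1.008) + 32.06 + 4(16.00) = 98.076 g/mol.
M(NH4Cl) = 14.01 + 4(1.008) + 35.45 = 53.492 g/mol.
58.5 kg = 58500 g.
n(H2SO4) = 58500 / 98.076 = 596.5 mol.
Step 1 gives a 1:2 ratio of H2SO4 to HCl, so n(HCl) = 1193 mol.
In step 2 the HCl:NH4Cl ratio is 1:1, so n(NH4Cl) = 1193 mol.
Mass of NH4Cl = 1193 × 53.492 = 63810 g = 63.8 kg.

63.8 kg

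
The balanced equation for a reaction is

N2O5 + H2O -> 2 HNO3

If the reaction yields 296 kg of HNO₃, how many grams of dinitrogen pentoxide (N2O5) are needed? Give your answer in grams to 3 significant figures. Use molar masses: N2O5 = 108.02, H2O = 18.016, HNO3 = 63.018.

Convert: 296 kg = 296000 g.
n(HNO3) = 296000 g / 63.018 g/mol = 4697 mol.
From the equation the HNO3:N2O5 mole ratio is 2:1, so n(N2O5) = 4697 × 1/2 = 2349 mol.
Mass of N2O5 = 2349 mol × 108.02 g/mol = 253700 g.

254000 g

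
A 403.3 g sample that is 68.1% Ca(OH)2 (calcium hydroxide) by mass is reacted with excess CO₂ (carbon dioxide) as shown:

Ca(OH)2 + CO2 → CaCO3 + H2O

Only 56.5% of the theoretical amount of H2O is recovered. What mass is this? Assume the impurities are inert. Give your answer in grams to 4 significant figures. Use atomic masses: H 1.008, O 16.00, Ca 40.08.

37.73 g

Pure Ca(OH)2 available = 403.3 g × 0.681 = 274.65 g.
M(Ca(OH)2) = 40.08 + 2(16.00) + 2(1.008) = 74.096 g/mol.
M(H2O) = 2(1.008) + 16.00 = 18.016 g/mol.
n(Ca(OH)2) = 274.65 g / 74.096 g/mol = 3.7066 mol.
From the equation the Ca(OH)2:H2O mole ratio is 1:1, so n(H2O) = 3.7066 × 1/1 = 3.7066 mol.
Mass of H2O = 3.7066 mol × 18.016 g/mol = 66.779 g.
Actual mass collected = 66.779 g × 0.565 = 37.730 g.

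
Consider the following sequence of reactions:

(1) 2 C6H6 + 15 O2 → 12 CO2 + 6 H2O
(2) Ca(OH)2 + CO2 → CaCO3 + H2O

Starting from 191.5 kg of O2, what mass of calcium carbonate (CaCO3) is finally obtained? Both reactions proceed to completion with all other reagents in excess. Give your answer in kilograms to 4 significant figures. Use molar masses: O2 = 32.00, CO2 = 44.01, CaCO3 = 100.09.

479.2 kg

191.5 kg = 191500 g.
n(O2) = 191500 / 32.00 = 5984.4 mol.
Step 1 gives a 15:12 ratio of O2 to CO2, so n(CO2) = 4787.5 mol.
In step 2 the CO2:CaCO3 ratio is 1:1, so n(CaCO3) = 4787.5 mol.
Mass of CaCO3 = 4787.5 × 100.09 = 479180 g = 479.2 kg.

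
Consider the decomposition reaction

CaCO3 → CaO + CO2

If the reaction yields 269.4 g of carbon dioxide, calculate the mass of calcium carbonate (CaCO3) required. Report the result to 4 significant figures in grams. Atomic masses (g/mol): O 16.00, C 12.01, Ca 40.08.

M(CO2) = 12.01 + 2(16.00) = 44.01 g/mol.
M(CaCO3) = 40.08 + 12.01 + 3(16.00) = 100.09 g/mol.
n(CO2) = 269.40 g / 44.01 g/mol = 6.1213 mol.
From the equation the CO2:CaCO3 mole ratio is 1:1, so n(CaCO3) = 6.1213 × 1/1 = 6.1213 mol.
Mass of CaCO3 = 6.1213 mol × 100.09 g/mol = 612.68 g.

612.7 g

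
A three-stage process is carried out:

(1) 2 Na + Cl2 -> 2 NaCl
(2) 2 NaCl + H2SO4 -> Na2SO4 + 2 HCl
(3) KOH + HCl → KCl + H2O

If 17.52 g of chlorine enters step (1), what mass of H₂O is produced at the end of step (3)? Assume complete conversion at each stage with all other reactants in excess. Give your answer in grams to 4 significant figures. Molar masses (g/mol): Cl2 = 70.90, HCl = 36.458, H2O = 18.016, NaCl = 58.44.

n(Cl2) = 17.52 / 70.90 = 0.24711 mol.
Reaction (1): Cl2→NaCl ratio 1:2 ⇒ n(NaCl) = 0.49422 mol.
Reaction (2): NaCl→HCl ratio 2:2 ⇒ n(HCl) = 0.49422 mol.
Reaction (3): HCl→H2O ratio 1:1 ⇒ n(H2O) = 0.49422 mol.
Mass of H2O = 0.49422 × 18.016 = 8.9038 g.

8.904 g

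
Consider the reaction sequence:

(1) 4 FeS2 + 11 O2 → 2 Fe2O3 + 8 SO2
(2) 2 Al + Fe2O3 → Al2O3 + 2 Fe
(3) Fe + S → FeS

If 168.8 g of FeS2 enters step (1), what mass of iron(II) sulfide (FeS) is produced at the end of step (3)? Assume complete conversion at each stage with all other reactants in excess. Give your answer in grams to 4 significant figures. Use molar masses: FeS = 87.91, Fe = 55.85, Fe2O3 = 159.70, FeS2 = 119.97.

123.7 g

n(FeS2) = 168.8 / 119.97 = 1.4070 mol.
Reaction (1): FeS2→Fe2O3 ratio 4:2 ⇒ n(Fe2O3) = 0.70351 mol.
Reaction (2): Fe2O3→Fe ratio 1:2 ⇒ n(Fe) = 1.4070 mol.
Reaction (3): Fe→FeS ratio 1:1 ⇒ n(FeS) = 1.4070 mol.
Mass of FeS = 1.4070 × 87.91 = 123.69 g.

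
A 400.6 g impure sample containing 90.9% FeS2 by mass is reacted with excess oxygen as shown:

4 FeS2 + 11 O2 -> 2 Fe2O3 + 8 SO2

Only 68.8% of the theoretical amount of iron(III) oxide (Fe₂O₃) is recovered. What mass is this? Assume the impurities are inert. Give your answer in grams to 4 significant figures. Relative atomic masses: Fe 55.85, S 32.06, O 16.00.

166.7 g

Pure FeS2 available = 400.6 g × 0.909 = 364.15 g.
M(FeS2) = 55.85 + 2(32.06) = 119.97 g/mol.
M(Fe2O3) = 2(55.85) + 3(16.00) = 159.70 g/mol.
n(FeS2) = 364.15 g / 119.97 g/mol = 3.0353 mol.
From the equation the FeS2:Fe2O3 mole ratio is 4:2, so n(Fe2O3) = 3.0353 × 2/4 = 1.5177 mol.
Mass of Fe2O3 = 1.5177 mol × 159.70 g/mol = 242.37 g.
Actual mass collected = 242.37 g × 0.688 = 166.75 g.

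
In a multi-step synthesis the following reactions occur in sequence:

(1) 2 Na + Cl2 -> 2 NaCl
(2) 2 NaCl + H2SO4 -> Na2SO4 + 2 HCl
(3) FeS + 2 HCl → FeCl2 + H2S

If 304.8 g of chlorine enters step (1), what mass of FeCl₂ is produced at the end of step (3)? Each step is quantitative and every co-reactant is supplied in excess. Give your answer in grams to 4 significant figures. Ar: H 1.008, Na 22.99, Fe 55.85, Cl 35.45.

544.9 g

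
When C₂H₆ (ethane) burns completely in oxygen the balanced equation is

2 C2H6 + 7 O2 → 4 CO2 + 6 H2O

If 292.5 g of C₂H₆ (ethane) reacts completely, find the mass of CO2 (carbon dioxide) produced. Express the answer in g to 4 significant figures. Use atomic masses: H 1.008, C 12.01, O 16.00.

856.3 g

M(C2H6) = 2(12.01) + 6(1.008) = 30.068 g/mol.
M(CO2) = 12.01 + 2(16.00) = 44.01 g/mol.
n(C2H6) = 292.50 g / 30.068 g/mol = 9.7279 mol.
From the equation the C2H6:CO2 mole ratio is 2:4, so n(CO2) = 9.7279 × 4/2 = 19.456 mol.
Mass of CO2 = 19.456 mol × 44.01 g/mol = 856.25 g.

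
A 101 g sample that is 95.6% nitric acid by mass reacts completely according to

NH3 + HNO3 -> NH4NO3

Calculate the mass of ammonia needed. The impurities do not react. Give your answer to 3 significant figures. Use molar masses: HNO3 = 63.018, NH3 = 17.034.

26.1 g

Mass of pure HNO3 = 101 g × 0.956 = 96.56 g.
n(HNO3) = 96.56 g / 63.018 g/mol = 1.532 mol.
From the equation the HNO3:NH3 mole ratio is 1:1, so n(NH3) = 1.532 × 1/1 = 1.532 mol.
Mass of NH3 = 1.532 mol × 17.034 g/mol = 26.10 g.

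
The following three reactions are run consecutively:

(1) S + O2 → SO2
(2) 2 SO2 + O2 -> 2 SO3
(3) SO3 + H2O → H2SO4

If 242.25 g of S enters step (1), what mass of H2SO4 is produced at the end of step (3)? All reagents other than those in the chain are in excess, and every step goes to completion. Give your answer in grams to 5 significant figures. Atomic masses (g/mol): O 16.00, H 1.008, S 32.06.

741.08 g

M(S) = 32.06 g/mol.
M(H2SO4) = 2(1.008) + 32.06 + 4(16.00) = 98.076 g/mol.
n(S) = 242.25 / 32.06 = 7.55614 mol.
Reaction (1): S→SO2 ratio 1:1 ⇒ n(SO2) = 7.55614 mol.
Reaction (2): SO2→SO3 ratio 2:2 ⇒ n(SO3) = 7.55614 mol.
Reaction (3): SO3→H2SO4 ratio 1:1 ⇒ n(H2SO4) = 7.55614 mol.
Mass of H2SO4 = 7.55614 × 98.076 = 741.076 g.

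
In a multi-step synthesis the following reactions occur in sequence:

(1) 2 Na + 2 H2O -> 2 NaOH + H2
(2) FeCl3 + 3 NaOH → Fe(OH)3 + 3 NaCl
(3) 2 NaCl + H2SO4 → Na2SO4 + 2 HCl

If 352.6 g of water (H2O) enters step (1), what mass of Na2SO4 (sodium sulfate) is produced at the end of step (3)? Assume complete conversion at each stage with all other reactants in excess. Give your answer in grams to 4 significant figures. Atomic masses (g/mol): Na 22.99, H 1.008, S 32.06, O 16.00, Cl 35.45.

M(H2O) = 2(1.008) + 16.00 = 18.016 g/mol.
M(Na2SO4) = 2(22.99) + 32.06 + 4(16.00) = 142.04 g/mol.
n(H2O) = 352.6 / 18.016 = 19.571 mol.
Reaction (1): H2O→NaOH ratio 2:2 ⇒ n(NaOH) = 19.571 mol.
Reaction (2): NaOH→NaCl ratio 3:3 ⇒ n(NaCl) = 19.571 mol.
Reaction (3): NaCl→Na2SO4 ratio 2:1 ⇒ n(Na2SO4) = 9.7857 mol.
Mass of Na2SO4 = 9.7857 × 142.04 = 1390.0 g.

1390 g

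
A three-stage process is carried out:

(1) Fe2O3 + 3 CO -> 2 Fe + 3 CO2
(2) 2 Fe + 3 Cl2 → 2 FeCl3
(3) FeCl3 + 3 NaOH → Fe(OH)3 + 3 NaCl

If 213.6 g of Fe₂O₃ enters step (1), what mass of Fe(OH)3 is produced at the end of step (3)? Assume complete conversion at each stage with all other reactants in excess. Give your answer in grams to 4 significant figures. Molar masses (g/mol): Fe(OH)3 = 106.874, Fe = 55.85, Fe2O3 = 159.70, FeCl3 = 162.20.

285.9 g

n(Fe2O3) = 213.6 / 159.70 = 1.3375 mol.
Reaction (1): Fe2O3→Fe ratio 1:2 ⇒ n(Fe) = 2.6750 mol.
Reaction (2): Fe→FeCl3 ratio 2:2 ⇒ n(FeCl3) = 2.6750 mol.
Reaction (3): FeCl3→Fe(OH)3 ratio 1:1 ⇒ n(Fe(OH)3) = 2.6750 mol.
Mass of Fe(OH)3 = 2.6750 × 106.874 = 285.89 g.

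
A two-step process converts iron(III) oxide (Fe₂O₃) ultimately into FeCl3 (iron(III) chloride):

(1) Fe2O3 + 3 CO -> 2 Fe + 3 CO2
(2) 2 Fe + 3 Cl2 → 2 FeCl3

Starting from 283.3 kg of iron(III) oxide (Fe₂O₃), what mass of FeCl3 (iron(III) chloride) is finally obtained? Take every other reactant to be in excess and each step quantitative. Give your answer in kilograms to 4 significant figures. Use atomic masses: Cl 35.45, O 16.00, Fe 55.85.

M(Fe2O3) = 2(55.85) + 3(16.00) = 159.70 g/mol.
M(FeCl3) = 55.85 + 3(35.45) = 162.20 g/mol.
283.3 kg = 283300 g.
n(Fe2O3) = 283300 / 159.70 = 1774.0 mol.
Step 1 gives a 1:2 ratio of Fe2O3 to Fe, so n(Fe) = 3547.9 mol.
In step 2 the Fe:FeCl3 ratio is 2:2, so n(FeCl3) = 3547.9 mol.
Mass of FeCl3 = 3547.9 × 162.20 = 575470 g = 575.5 kg.

575.5 kg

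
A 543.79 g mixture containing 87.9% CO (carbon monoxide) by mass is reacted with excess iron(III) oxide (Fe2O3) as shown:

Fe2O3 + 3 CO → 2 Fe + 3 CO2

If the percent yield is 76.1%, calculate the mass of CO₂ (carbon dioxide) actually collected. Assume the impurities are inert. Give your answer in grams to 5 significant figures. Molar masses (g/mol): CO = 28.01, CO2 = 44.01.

Pure CO available = 543.79 g × 0.879 = 477.991 g.
n(CO) = 477.991 g / 28.01 g/mol = 17.0650 mol.
From the equation the CO:CO2 mole ratio is 3:3, so n(CO2) = 17.0650 × 3/3 = 17.0650 mol.
Mass of CO2 = 17.0650 mol × 44.01 g/mol = 751.032 g.
Actual mass collected = 751.032 g × 0.761 = 571.535 g.

571.54 g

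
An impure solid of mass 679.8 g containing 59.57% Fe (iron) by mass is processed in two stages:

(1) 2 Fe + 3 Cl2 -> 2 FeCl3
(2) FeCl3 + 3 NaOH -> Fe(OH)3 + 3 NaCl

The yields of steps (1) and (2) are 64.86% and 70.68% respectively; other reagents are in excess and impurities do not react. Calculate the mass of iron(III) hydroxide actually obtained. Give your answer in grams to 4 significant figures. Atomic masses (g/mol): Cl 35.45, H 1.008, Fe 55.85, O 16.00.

355.2 g

Pure Fe = 679.8 × 0.5957 = 404.96 g.
M(Fe) = 55.85 g/mol.
M(Fe(OH)3) = 55.85 + 3(16.00) + 3(1.008) = 106.874 g/mol.
n(Fe) = 404.96 / 55.85 = 7.2508 mol.
Step 1 (Fe:FeCl3 = 2:2): theoretical n(FeCl3) = 7.2508 mol; at 64.86% yield, n(FeCl3) = 4.7029 mol.
Step 2 (FeCl3:Fe(OH)3 = 1:1): theoretical n(Fe(OH)3) = 4.7029 mol, so theoretical mass = 4.7029 × 106.874 = 502.61 g.
At 70.68% yield, actual mass of Fe(OH)3 = 502.61 × 0.7068 = 355.25 g.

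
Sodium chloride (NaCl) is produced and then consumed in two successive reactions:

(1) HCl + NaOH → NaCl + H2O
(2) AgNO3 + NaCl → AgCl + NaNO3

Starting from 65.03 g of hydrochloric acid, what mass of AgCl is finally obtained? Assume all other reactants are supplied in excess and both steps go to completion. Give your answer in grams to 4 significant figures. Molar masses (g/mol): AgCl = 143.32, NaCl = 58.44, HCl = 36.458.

n(HCl) = 65.030 / 36.458 = 1.7837 mol.
Step 1 gives a 1:1 ratio of HCl to NaCl, so n(NaCl) = 1.7837 mol.
In step 2 the NaCl:AgCl ratio is 1:1, so n(AgCl) = 1.7837 mol.
Mass of AgCl = 1.7837 × 143.32 = 255.64 g.

255.6 g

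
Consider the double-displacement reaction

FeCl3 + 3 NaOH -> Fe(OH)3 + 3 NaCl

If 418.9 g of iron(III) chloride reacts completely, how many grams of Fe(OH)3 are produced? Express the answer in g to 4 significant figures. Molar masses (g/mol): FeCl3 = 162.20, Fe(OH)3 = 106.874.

276.0 g

n(FeCl3) = 418.90 g / 162.20 g/mol = 2.5826 mol.
From the equation the FeCl3:Fe(OH)3 mole ratio is 1:1, so n(Fe(OH)3) = 2.5826 × 1/1 = 2.5826 mol.
Mass of Fe(OH)3 = 2.5826 mol × 106.874 g/mol = 276.01 g.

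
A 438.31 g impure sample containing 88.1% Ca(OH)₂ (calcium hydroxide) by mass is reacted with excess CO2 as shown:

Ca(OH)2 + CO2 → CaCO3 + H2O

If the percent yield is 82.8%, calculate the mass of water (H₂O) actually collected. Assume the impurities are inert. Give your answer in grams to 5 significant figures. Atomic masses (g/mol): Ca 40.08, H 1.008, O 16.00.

Pure Ca(OH)2 available = 438.31 g × 0.881 = 386.151 g.
M(Ca(OH)2) = 40.08 + 2(16.00) + 2(1.008) = 74.096 g/mol.
M(H2O) = 2(1.008) + 16.00 = 18.016 g/mol.
n(Ca(OH)2) = 386.151 g / 74.096 g/mol = 5.21150 mol.
From the equation the Ca(OH)2:H2O mole ratio is 1:1, so n(H2O) = 5.21150 × 1/1 = 5.21150 mol.
Mass of H2O = 5.21150 mol × 18.016 g/mol = 93.8903 g.
Actual mass collected = 93.8903 g × 0.828 = 77.7412 g.

77.741 g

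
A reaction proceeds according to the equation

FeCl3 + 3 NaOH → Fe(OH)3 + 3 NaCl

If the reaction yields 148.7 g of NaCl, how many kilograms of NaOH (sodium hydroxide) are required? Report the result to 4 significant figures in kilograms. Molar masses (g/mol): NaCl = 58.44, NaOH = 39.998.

0.1018 kg

n(NaCl) = 148.70 g / 58.44 g/mol = 2.5445 mol.
From the equation the NaCl:NaOH mole ratio is 3:3, so n(NaOH) = 2.5445 × 3/3 = 2.5445 mol.
Mass of NaOH = 2.5445 mol × 39.998 g/mol = 101.77 g.
Converting to kg: 101.77 g = 0.1018 kg.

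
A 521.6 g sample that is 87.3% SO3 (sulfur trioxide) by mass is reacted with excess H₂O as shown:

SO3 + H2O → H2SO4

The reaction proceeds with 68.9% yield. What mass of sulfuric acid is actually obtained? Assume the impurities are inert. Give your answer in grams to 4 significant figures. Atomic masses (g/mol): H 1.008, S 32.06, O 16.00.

384.3 g

Pure SO3 available = 521.6 g × 0.873 = 455.36 g.
M(SO3) = 32.06 + 3(16.00) = 80.06 g/mol.
M(H2SO4) = 2(1.008) + 32.06 + 4(16.00) = 98.076 g/mol.
n(SO3) = 455.36 g / 80.06 g/mol = 5.6877 mol.
From the equation the SO3:H2SO4 mole ratio is 1:1, so n(H2SO4) = 5.6877 × 1/1 = 5.6877 mol.
Mass of H2SO4 = 5.6877 mol × 98.076 g/mol = 557.83 g.
Actual mass collected = 557.83 g × 0.689 = 384.34 g.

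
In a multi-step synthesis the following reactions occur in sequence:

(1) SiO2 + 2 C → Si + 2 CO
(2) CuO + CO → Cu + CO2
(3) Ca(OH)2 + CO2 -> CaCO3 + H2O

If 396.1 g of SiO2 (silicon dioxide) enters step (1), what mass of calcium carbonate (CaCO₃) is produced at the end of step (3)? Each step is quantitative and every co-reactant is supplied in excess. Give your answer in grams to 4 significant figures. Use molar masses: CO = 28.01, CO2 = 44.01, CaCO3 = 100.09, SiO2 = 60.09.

1320 g

n(SiO2) = 396.1 / 60.09 = 6.5918 mol.
Reaction (1): SiO2→CO ratio 1:2 ⇒ n(CO) = 13.184 mol.
Reaction (2): CO→CO2 ratio 1:1 ⇒ n(CO2) = 13.184 mol.
Reaction (3): CO2→CaCO3 ratio 1:1 ⇒ n(CaCO3) = 13.184 mol.
Mass of CaCO3 = 13.184 × 100.09 = 1319.5 g.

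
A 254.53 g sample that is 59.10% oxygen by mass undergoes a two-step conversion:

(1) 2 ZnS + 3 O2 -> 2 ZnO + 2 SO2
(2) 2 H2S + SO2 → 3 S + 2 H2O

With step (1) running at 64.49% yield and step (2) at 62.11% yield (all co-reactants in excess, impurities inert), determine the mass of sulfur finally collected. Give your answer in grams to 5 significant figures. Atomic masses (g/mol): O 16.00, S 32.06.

Pure O2 = 254.53 × 0.5910 = 150.427 g.
M(O2) = 2(16.00) = 32.00 g/mol.
M(S) = 32.06 g/mol.
n(O2) = 150.427 / 32.00 = 4.70085 mol.
Step 1 (O2:SO2 = 3:2): theoretical n(SO2) = 3.13390 mol; at 64.49% yield, n(SO2) = 2.02105 mol.
Step 2 (SO2:S = 1:3): theoretical n(S) = 6.06316 mol, so theoretical mass = 6.06316 × 32.06 = 194.385 g.
At 62.11% yield, actual mass of S = 194.385 × 0.6211 = 120.732 g.

120.73 g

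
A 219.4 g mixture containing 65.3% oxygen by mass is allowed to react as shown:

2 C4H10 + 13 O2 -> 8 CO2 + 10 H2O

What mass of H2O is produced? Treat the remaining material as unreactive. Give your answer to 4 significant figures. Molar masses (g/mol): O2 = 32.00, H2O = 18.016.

Mass of pure O2 = 219.4 g × 0.653 = 143.27 g.
n(O2) = 143.27 g / 32.00 g/mol = 4.4771 mol.
From the equation the O2:H2O mole ratio is 13:10, so n(H2O) = 4.4771 × 10/13 = 3.4439 mol.
Mass of H2O = 3.4439 mol × 18.016 g/mol = 62.046 g.

62.05 g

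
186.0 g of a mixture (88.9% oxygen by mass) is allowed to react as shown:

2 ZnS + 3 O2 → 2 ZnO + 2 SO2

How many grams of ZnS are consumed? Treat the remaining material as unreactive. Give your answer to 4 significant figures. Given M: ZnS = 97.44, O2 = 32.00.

335.7 g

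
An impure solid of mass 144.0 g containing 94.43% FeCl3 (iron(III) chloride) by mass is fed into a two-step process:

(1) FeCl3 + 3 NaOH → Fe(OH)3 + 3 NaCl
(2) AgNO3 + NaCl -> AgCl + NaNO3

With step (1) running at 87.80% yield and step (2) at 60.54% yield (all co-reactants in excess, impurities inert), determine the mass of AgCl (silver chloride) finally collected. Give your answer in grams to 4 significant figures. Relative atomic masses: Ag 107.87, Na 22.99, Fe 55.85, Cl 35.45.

191.6 g

Pure FeCl3 = 144.0 × 0.9443 = 135.98 g.
M(FeCl3) = 55.85 + 3(35.45) = 162.20 g/mol.
M(AgCl) = 107.87 + 35.45 = 143.32 g/mol.
n(FeCl3) = 135.98 / 162.20 = 0.83834 mol.
Step 1 (FeCl3:NaCl = 1:3): theoretical n(NaCl) = 2.5150 mol; at 87.80% yield, n(NaCl) = 2.2082 mol.
Step 2 (NaCl:AgCl = 1:1): theoretical n(AgCl) = 2.2082 mol, so theoretical mass = 2.2082 × 143.32 = 316.48 g.
At 60.54% yield, actual mass of AgCl = 316.48 × 0.6054 = 191.60 g.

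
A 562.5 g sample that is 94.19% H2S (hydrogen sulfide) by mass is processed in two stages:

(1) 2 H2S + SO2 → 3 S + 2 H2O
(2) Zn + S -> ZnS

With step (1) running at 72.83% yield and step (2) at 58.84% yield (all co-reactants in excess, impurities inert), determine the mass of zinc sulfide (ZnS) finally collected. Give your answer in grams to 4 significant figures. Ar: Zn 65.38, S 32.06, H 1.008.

Pure H2S = 562.5 × 0.9419 = 529.82 g.
M(H2S) = 2(1.008) + 32.06 = 34.076 g/mol.
M(ZnS) = 65.38 + 32.06 = 97.44 g/mol.
n(H2S) = 529.82 / 34.076 = 15.548 mol.
Step 1 (H2S:S = 2:3): theoretical n(S) = 23.322 mol; at 72.83% yield, n(S) = 16.986 mol.
Step 2 (S:ZnS = 1:1): theoretical n(ZnS) = 16.986 mol, so theoretical mass = 16.986 × 97.44 = 1655.1 g.
At 58.84% yield, actual mass of ZnS = 1655.1 × 0.5884 = 973.85 g.

973.8 g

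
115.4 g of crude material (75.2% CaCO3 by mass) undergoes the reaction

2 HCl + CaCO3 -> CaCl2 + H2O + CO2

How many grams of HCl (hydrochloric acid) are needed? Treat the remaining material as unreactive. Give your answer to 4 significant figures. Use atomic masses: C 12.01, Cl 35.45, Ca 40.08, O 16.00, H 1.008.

63.22 g

Mass of pure CaCO3 = 115.4 g × 0.752 = 86.781 g.
M(CaCO3) = 40.08 + 12.01 + 3(16.00) = 100.09 g/mol.
M(HCl) = 1.008 + 35.45 = 36.458 g/mol.
n(CaCO3) = 86.781 g / 100.09 g/mol = 0.86703 mol.
From the equation the CaCO3:HCl mole ratio is 1:2, so n(HCl) = 0.86703 × 2/1 = 1.7341 mol.
Mass of HCl = 1.7341 mol × 36.458 g/mol = 63.220 g.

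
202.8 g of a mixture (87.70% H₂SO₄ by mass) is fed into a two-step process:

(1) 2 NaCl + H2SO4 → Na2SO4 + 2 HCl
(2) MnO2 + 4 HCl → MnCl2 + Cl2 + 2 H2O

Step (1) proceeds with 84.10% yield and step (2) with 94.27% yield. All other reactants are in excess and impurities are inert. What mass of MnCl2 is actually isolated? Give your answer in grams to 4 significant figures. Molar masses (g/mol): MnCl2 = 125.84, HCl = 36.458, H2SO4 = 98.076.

Pure H2SO4 = 202.8 × 0.8770 = 177.86 g.
n(H2SO4) = 177.86 / 98.076 = 1.8134 mol.
Step 1 (H2SO4:HCl = 1:2): theoretical n(HCl) = 3.6269 mol; at 84.10% yield, n(HCl) = 3.0502 mol.
Step 2 (HCl:MnCl2 = 4:1): theoretical n(MnCl2) = 0.76255 mol, so theoretical mass = 0.76255 × 125.84 = 95.960 g.
At 94.27% yield, actual mass of MnCl2 = 95.960 × 0.9427 = 90.461 g.

90.46 g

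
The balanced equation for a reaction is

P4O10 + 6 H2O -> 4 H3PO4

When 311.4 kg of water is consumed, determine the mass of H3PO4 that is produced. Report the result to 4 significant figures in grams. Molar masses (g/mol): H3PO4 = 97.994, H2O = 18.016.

1129000 g

Convert: 311.4 kg = 311400 g.
n(H2O) = 311400 g / 18.016 g/mol = 17285 mol.
From the equation the H2O:H3PO4 mole ratio is 6:4, so n(H3PO4) = 17285 × 4/6 = 11523 mol.
Mass of H3PO4 = 11523 mol × 97.994 g/mol = 1.1292 × 10^6 g.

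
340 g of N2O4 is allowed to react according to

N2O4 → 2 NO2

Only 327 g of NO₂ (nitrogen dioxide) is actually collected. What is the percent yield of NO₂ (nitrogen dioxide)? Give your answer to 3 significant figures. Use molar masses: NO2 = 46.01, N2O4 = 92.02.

n(N2O4) = 340.0 g / 92.02 g/mol = 3.695 mol.
From the equation the N2O4:NO2 mole ratio is 1:2, so n(NO2) = 3.695 × 2/1 = 7.390 mol.
Mass of NO2 = 7.390 mol × 46.01 g/mol = 340.0 g.
This is the theoretical yield. Percent yield = 327 g / 340.0 g × 100% = 96.18%.

96.2 %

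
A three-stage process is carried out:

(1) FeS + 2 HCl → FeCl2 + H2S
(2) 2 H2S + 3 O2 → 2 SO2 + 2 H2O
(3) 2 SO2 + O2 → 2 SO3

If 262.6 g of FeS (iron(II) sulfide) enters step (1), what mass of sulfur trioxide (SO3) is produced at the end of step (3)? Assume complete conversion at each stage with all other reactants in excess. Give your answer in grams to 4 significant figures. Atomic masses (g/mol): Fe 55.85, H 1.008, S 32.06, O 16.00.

239.2 g

M(FeS) = 55.85 + 32.06 = 87.91 g/mol.
M(SO3) = 32.06 + 3(16.00) = 80.06 g/mol.
n(FeS) = 262.6 / 87.91 = 2.9871 mol.
Reaction (1): FeS→H2S ratio 1:1 ⇒ n(H2S) = 2.9871 mol.
Reaction (2): H2S→SO2 ratio 2:2 ⇒ n(SO2) = 2.9871 mol.
Reaction (3): SO2→SO3 ratio 2:2 ⇒ n(SO3) = 2.9871 mol.
Mass of SO3 = 2.9871 × 80.06 = 239.15 g.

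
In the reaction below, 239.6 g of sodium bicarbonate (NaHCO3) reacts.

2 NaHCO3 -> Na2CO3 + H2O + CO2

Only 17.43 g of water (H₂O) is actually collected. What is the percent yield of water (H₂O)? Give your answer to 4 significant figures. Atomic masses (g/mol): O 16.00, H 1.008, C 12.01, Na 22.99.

67.84 %

M(NaHCO3) = 22.99 + 1.008 + 12.01 + 3(16.00) = 84.008 g/mol.
M(H2O) = 2(1.008) + 16.00 = 18.016 g/mol.
n(NaHCO3) = 239.60 g / 84.008 g/mol = 2.8521 mol.
From the equation the NaHCO3:H2O mole ratio is 2:1, so n(H2O) = 2.8521 × 1/2 = 1.4261 mol.
Mass of H2O = 1.4261 mol × 18.016 g/mol = 25.692 g.
This is the theoretical yield. Percent yield = 17.43 g / 25.692 g × 100% = 67.843%.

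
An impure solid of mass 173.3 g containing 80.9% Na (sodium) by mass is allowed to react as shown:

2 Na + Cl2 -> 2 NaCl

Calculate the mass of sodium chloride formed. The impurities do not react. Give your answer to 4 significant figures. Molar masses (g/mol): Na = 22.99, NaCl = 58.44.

356.4 g

Mass of pure Na = 173.3 g × 0.809 = 140.20 g.
n(Na) = 140.20 g / 22.99 g/mol = 6.0983 mol.
From the equation the Na:NaCl mole ratio is 2:2, so n(NaCl) = 6.0983 × 2/2 = 6.0983 mol.
Mass of NaCl = 6.0983 mol × 58.44 g/mol = 356.38 g.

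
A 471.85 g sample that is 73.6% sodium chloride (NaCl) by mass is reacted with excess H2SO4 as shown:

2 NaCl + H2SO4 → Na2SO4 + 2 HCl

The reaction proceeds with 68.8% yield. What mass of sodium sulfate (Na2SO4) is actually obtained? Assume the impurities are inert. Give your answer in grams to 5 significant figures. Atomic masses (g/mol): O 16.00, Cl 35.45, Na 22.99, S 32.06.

290.36 g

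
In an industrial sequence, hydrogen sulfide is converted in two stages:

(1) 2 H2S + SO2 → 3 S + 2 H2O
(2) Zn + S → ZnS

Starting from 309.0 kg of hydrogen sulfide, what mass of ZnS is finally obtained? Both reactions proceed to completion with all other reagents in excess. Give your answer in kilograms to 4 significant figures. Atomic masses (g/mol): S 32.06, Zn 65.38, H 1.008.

1325 kg

M(H2S) = 2(1.008) + 32.06 = 34.076 g/mol.
M(ZnS) = 65.38 + 32.06 = 97.44 g/mol.
309.0 kg = 309000 g.
n(H2S) = 309000 / 34.076 = 9068.0 mol.
Step 1 gives a 2:3 ratio of H2S to S, so n(S) = 13602 mol.
In step 2 the S:ZnS ratio is 1:1, so n(ZnS) = 13602 mol.
Mass of ZnS = 13602 × 97.44 = 1.3254 × 10^6 g = 1325 kg.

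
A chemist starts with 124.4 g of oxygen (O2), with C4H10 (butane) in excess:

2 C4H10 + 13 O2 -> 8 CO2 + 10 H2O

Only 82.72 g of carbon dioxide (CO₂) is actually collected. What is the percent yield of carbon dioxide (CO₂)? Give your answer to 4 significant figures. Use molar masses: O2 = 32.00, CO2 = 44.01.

78.57 %

n(O2) = 124.40 g / 32.00 g/mol = 3.8875 mol.
From the equation the O2:CO2 mole ratio is 13:8, so n(CO2) = 3.8875 × 8/13 = 2.3923 mol.
Mass of CO2 = 2.3923 mol × 44.01 g/mol = 105.29 g.
This is the theoretical yield. Percent yield = 82.72 g / 105.29 g × 100% = 78.567%.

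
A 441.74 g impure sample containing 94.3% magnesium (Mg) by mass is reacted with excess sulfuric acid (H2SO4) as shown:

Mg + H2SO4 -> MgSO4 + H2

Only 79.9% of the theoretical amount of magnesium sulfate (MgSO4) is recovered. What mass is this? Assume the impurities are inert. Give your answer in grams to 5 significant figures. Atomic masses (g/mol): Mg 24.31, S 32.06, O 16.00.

Pure Mg available = 441.74 g × 0.943 = 416.561 g.
M(Mg) = 24.31 g/mol.
M(MgSO4) = 24.31 + 32.06 + 4(16.00) = 120.37 g/mol.
n(Mg) = 416.561 g / 24.31 g/mol = 17.1354 mol.
From the equation the Mg:MgSO4 mole ratio is 1:1, so n(MgSO4) = 17.1354 × 1/1 = 17.1354 mol.
Mass of MgSO4 = 17.1354 mol × 120.37 g/mol = 2062.58 g.
Actual mass collected = 2062.58 g × 0.799 = 1648.00 g.

1648.0 g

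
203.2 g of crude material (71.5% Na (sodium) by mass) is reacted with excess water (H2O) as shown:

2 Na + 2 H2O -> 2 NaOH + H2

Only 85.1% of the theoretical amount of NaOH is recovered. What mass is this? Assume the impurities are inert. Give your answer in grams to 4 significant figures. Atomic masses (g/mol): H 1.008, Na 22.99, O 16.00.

Pure Na available = 203.2 g × 0.715 = 145.29 g.
M(Na) = 22.99 g/mol.
M(NaOH) = 22.99 + 16.00 + 1.008 = 39.998 g/mol.
n(Na) = 145.29 g / 22.99 g/mol = 6.3196 mol.
From the equation the Na:NaOH mole ratio is 2:2, so n(NaOH) = 6.3196 × 2/2 = 6.3196 mol.
Mass of NaOH = 6.3196 mol × 39.998 g/mol = 252.77 g.
Actual mass collected = 252.77 g × 0.851 = 215.11 g.

215.1 g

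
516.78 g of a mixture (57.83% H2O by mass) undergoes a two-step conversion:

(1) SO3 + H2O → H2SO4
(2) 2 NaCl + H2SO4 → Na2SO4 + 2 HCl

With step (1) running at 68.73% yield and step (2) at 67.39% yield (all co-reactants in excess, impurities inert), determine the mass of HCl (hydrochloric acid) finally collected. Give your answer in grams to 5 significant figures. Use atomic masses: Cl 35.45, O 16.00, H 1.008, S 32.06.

Pure H2O = 516.78 × 0.5783 = 298.854 g.
M(H2O) = 2(1.008) + 16.00 = 18.016 g/mol.
M(HCl) = 1.008 + 35.45 = 36.458 g/mol.
n(H2O) = 298.854 / 18.016 = 16.5882 mol.
Step 1 (H2O:H2SO4 = 1:1): theoretical n(H2SO4) = 16.5882 mol; at 68.73% yield, n(H2SO4) = 11.4011 mol.
Step 2 (H2SO4:HCl = 1:2): theoretical n(HCl) = 22.8022 mol, so theoretical mass = 22.8022 × 36.458 = 831.323 g.
At 67.39% yield, actual mass of HCl = 831.323 × 0.6739 = 560.228 g.

560.23 g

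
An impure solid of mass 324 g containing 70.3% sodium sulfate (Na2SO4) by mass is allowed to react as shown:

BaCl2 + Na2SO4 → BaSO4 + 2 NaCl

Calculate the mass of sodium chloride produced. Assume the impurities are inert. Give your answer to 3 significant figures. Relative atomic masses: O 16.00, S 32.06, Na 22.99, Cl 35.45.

187 g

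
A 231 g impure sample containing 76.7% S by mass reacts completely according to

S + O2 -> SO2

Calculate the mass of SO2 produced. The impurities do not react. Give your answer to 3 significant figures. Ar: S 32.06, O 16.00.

Mass of pure S = 231 g × 0.767 = 177.2 g.
M(S) = 32.06 g/mol.
M(SO2) = 32.06 + 2(16.00) = 64.06 g/mol.
n(S) = 177.2 g / 32.06 g/mol = 5.526 mol.
From the equation the S:SO2 mole ratio is 1:1, so n(SO2) = 5.526 × 1/1 = 5.526 mol.
Mass of SO2 = 5.526 mol × 64.06 g/mol = 354.0 g.

354 g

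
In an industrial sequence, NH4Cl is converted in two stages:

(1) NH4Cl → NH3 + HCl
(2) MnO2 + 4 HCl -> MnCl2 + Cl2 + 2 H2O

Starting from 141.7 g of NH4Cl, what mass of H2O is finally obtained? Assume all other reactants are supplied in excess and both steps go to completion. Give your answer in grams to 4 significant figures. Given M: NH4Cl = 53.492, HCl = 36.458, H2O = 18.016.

23.86 g

n(NH4Cl) = 141.70 / 53.492 = 2.6490 mol.
Step 1 gives a 1:1 ratio of NH4Cl to HCl, so n(HCl) = 2.6490 mol.
In step 2 the HCl:H2O ratio is 4:2, so n(H2O) = 1.3245 mol.
Mass of H2O = 1.3245 × 18.016 = 23.862 g.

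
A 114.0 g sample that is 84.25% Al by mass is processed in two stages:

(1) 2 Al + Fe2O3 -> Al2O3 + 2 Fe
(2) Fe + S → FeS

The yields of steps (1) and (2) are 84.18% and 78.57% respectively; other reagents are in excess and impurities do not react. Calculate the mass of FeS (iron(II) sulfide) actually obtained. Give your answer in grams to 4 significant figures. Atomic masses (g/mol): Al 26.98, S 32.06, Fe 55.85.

Pure Al = 114.0 × 0.8425 = 96.045 g.
M(Al) = 26.98 g/mol.
M(FeS) = 55.85 + 32.06 = 87.91 g/mol.
n(Al) = 96.045 / 26.98 = 3.5599 mol.
Step 1 (Al:Fe = 2:2): theoretical n(Fe) = 3.5599 mol; at 84.18% yield, n(Fe) = 2.9967 mol.
Step 2 (Fe:FeS = 1:1): theoretical n(FeS) = 2.9967 mol, so theoretical mass = 2.9967 × 87.91 = 263.44 g.
At 78.57% yield, actual mass of FeS = 263.44 × 0.7857 = 206.98 g.

207.0 g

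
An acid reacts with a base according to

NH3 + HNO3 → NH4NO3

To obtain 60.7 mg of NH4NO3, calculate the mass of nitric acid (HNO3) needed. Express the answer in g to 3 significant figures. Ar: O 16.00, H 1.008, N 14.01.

0.0478 g

M(NH4NO3) = 2(14.01) + 4(1.008) + 3(16.00) = 80.052 g/mol.
M(HNO3) = 1.008 + 14.01 + 3(16.00) = 63.018 g/mol.
Convert: 60.7 mg = 0.06070 g.
n(NH4NO3) = 0.06070 g / 80.052 g/mol = 0.0007583 mol.
From the equation the NH4NO3:HNO3 mole ratio is 1:1, so n(HNO3) = 0.0007583 × 1/1 = 0.0007583 mol.
Mass of HNO3 = 0.0007583 mol × 63.018 g/mol = 0.04778 g.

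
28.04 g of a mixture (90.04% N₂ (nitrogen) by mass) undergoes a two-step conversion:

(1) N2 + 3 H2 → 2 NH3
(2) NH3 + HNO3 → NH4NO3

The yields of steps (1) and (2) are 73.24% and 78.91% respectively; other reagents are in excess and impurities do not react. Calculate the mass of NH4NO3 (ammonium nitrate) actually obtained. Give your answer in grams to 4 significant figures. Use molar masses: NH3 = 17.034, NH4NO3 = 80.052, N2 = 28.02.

Pure N2 = 28.04 × 0.9004 = 25.247 g.
n(N2) = 25.247 / 28.02 = 0.90104 mol.
Step 1 (N2:NH3 = 1:2): theoretical n(NH3) = 1.8021 mol; at 73.24% yield, n(NH3) = 1.3198 mol.
Step 2 (NH3:NH4NO3 = 1:1): theoretical n(NH4NO3) = 1.3198 mol, so theoretical mass = 1.3198 × 80.052 = 105.66 g.
At 78.91% yield, actual mass of NH4NO3 = 105.66 × 0.7891 = 83.373 g.

83.37 g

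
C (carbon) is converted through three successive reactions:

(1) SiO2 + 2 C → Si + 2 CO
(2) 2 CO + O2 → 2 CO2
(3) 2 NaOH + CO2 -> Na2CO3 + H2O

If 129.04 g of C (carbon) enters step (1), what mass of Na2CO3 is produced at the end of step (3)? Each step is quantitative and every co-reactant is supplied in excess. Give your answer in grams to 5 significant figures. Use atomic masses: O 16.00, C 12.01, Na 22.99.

1138.8 g

M(C) = 12.01 g/mol.
M(Na2CO3) = 2(22.99) + 12.01 + 3(16.00) = 105.99 g/mol.
n(C) = 129.04 / 12.01 = 10.7444 mol.
Reaction (1): C→CO ratio 2:2 ⇒ n(CO) = 10.7444 mol.
Reaction (2): CO→CO2 ratio 2:2 ⇒ n(CO2) = 10.7444 mol.
Reaction (3): CO2→Na2CO3 ratio 1:1 ⇒ n(Na2CO3) = 10.7444 mol.
Mass of Na2CO3 = 10.7444 × 105.99 = 1138.80 g.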